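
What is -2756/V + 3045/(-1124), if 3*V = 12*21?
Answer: -838381/23604 ≈ -35.519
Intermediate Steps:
V = 84 (V = (12*21)/3 = (1/3)*252 = 84)
-2756/V + 3045/(-1124) = -2756/84 + 3045/(-1124) = -2756*1/84 + 3045*(-1/1124) = -689/21 - 3045/1124 = -838381/23604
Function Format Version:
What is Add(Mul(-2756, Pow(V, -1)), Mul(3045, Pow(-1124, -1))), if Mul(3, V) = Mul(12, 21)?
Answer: Rational(-838381, 23604) ≈ -35.519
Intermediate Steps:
V = 84 (V = Mul(Rational(1, 3), Mul(12, 21)) = Mul(Rational(1, 3), 252) = 84)
Add(Mul(-2756, Pow(V, -1)), Mul(3045, Pow(-1124, -1))) = Add(Mul(-2756, Pow(84, -1)), Mul(3045, Pow(-1124, -1))) = Add(Mul(-2756, Rational(1, 84)), Mul(3045, Rational(-1, 1124))) = Add(Rational(-689, 21), Rational(-3045, 1124)) = Rational(-838381, 23604)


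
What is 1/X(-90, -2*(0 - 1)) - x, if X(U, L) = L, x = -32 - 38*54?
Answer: 4169/2 ≈ 2084.5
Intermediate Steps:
x = -2084 (x = -32 - 2052 = -2084)
1/X(-90, -2*(0 - 1)) - x = 1/(-2*(0 - 1)) - 1*(-2084) = 1/(-2*(-1)) + 2084 = 1/2 + 2084 = 4169/2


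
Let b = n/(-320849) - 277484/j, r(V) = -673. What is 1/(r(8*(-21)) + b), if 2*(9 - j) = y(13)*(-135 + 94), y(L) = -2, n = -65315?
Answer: 2566792/20530687483 ≈ 0.00012502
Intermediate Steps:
j = -32 (j = 9 - (-1)*(-135 + 94) = 9 - (-1)*(-41) = 9 - ½*82 = 9 - 41 = -32)
b = 22258138499/2566792 (b = -65315/(-320849) - 277484/(-32) = -65315*(-1/320849) - 277484*(-1/32) = 65315/320849 + 69371/8 = 22258138499/2566792 ≈ 8671.6)
1/(r(8*(-21)) + b) = 1/(-673 + 22258138499/2566792) = 1/(20530687483/2566792) = 2566792/20530687483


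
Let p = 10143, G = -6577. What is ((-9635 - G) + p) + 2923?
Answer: 10008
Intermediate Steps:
((-9635 - G) + p) + 2923 = ((-9635 - 1*(-6577)) + 10143) + 2923 = ((-9635 + 6577) + 10143) + 2923 = (-3058 + 10143) + 2923 = 7085 + 2923 = 10008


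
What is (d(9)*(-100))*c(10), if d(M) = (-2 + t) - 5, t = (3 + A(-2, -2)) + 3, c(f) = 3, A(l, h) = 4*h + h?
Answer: 3300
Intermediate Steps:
A(l, h) = 5*h
t = -4 (t = (3 + 5*(-2)) + 3 = (3 - 10) + 3 = -7 + 3 = -4)
d(M) = -11 (d(M) = (-2 - 4) - 5 = -6 - 5 = -11)
(d(9)*(-100))*c(10) = -11*(-100)*3 = 1100*3 = 3300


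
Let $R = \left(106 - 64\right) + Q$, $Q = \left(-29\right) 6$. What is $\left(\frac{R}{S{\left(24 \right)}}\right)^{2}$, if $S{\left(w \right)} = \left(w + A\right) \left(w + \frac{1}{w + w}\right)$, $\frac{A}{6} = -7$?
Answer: $\frac{123904}{1329409} \approx 0.093202$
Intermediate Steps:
$A = -42$ ($A = 6 \left(-7\right) = -42$)
$Q = -174$
$S{\left(w \right)} = \left(-42 + w\right) \left(w + \frac{1}{2 w}\right)$ ($S{\left(w \right)} = \left(w - 42\right) \left(w + \frac{1}{w + w}\right) = \left(-42 + w\right) \left(w + \frac{1}{2 w}\right)$)
$R = -132$ ($R = \left(106 - 64\right) - 174 = 42 - 174 = -132$)
$\left(\frac{R}{S{\left(24 \right)}}\right)^{2} = \left(- \frac{132}{\frac{1}{2} + 24^{2} - 1008 - \frac{21}{24}}\right)^{2} = \left(- \frac{132}{\frac{1}{2} + 576 - 1008 - \frac{7}{8}}\right)^{2} = \left(- \frac{132}{- \frac{3459}{8}}\right)^{2} = \left(\left(-132\right) \left(- \frac{8}{3459}\right)\right)^{2} = \left(\frac{352}{1153}\right)^{2} = \frac{123904}{1329409}$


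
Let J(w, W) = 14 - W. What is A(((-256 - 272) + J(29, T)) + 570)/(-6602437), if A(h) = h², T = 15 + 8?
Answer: -1089/6602437 ≈ -0.00016494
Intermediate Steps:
T = 23
A(((-256 - 272) + J(29, T)) + 570)/(-6602437) = (((-256 - 272) + (14 - 1*23)) + 570)²/(-6602437) = ((-528 + (14 - 23)) + 570)²*(-1/6602437) = ((-528 - 9) + 570)²*(-1/6602437) = (-537 + 570)²*(-1/6602437) = 33²*(-1/6602437) = 1089*(-1/6602437) = -1089/6602437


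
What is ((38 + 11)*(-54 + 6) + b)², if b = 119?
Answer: 4986289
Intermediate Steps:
((38 + 11)*(-54 + 6) + b)² = ((38 + 11)*(-54 + 6) + 119)² = (49*(-48) + 119)² = (-2352 + 119)² = (-2233)² = 4986289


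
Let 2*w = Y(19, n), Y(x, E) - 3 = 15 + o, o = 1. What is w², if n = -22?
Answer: 361/4 ≈ 90.250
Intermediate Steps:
Y(x, E) = 19 (Y(x, E) = 3 + (15 + 1) = 3 + 16 = 19)
w = 19/2 (w = (½)*19 = 19/2 ≈ 9.5000)
w² = (19/2)² = 361/4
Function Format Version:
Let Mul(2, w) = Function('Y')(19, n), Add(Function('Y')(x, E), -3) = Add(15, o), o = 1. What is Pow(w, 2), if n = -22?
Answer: Rational(361, 4) ≈ 90.250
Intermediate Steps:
Function('Y')(x, E) = 19 (Function('Y')(x, E) = Add(3, Add(15, 1)) = Add(3, 16) = 19)
w = Rational(19, 2) (w = Mul(Rational(1, 2), 19) = Rational(19, 2) ≈ 9.5000)
Pow(w, 2) = Pow(Rational(19, 2), 2) = Rational(361, 4)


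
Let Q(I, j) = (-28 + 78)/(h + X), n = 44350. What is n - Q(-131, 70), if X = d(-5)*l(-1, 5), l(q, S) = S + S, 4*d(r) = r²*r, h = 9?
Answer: 26920550/607 ≈ 44350.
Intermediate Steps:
d(r) = r³/4 (d(r) = (r²*r)/4 = r³/4)
l(q, S) = 2*S
X = -625/2 (X = ((¼)*(-5)³)*(2*5) = ((¼)*(-125))*10 = -125/4*10 = -625/2 ≈ -312.50)
Q(I, j) = -100/607 (Q(I, j) = (-28 + 78)/(9 - 625/2) = 50/(-607/2) = 50*(-2/607) = -100/607)
n - Q(-131, 70) = 44350 - 1*(-100/607) = 44350 + 100/607 = 26920550/607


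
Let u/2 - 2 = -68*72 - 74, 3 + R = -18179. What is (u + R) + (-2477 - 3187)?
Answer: -33782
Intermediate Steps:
R = -18182 (R = -3 - 18179 = -18182)
u = -9936 (u = 4 + 2*(-68*72 - 74) = 4 + 2*(-4896 - 74) = 4 + 2*(-4970) = 4 - 9940 = -9936)
(u + R) + (-2477 - 3187) = (-9936 - 18182) + (-2477 - 3187) = -28118 - 5664 = -33782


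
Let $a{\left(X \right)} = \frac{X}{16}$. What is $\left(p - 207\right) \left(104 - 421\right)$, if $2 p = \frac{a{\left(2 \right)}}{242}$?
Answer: $\frac{254076451}{3872} \approx 65619.0$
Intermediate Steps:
$a{\left(X \right)} = \frac{X}{16}$ ($a{\left(X \right)} = X \frac{1}{16} = \frac{X}{16}$)
$p = \frac{1}{3872}$ ($p = \frac{\frac{1}{16} \cdot 2 \cdot \frac{1}{242}}{2} = \frac{\frac{1}{8} \cdot \frac{1}{242}}{2} = \frac{1}{2} \cdot \frac{1}{1936} = \frac{1}{3872} \approx 0.00025826$)
$\left(p - 207\right) \left(104 - 421\right) = \left(\frac{1}{3872} - 207\right) \left(104 - 421\right) = \left(- \frac{801503}{3872}\right) \left(-317\right) = \frac{254076451}{3872}$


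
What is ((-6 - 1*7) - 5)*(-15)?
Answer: 270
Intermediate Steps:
((-6 - 1*7) - 5)*(-15) = ((-6 - 7) - 5)*(-15) = (-13 - 5)*(-15) = -18*(-15) = 270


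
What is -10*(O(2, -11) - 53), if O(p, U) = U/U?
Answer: 520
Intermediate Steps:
O(p, U) = 1
-10*(O(2, -11) - 53) = -10*(1 - 53) = -10*(-52) = 520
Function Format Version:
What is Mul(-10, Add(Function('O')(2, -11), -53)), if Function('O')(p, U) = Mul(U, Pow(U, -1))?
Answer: 520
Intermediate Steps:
Function('O')(p, U) = 1
Mul(-10, Add(Function('O')(2, -11), -53)) = Mul(-10, Add(1, -53)) = Mul(-10, -52) = 520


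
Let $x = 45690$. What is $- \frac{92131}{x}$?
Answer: $- \frac{92131}{45690} \approx -2.0164$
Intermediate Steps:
$- \frac{92131}{x} = - \frac{92131}{45690}$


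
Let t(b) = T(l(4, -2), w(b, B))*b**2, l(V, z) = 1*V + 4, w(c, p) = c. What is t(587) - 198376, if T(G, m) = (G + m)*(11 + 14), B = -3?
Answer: 5125265499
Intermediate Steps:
l(V, z) = 4 + V (l(V, z) = V + 4 = 4 + V)
T(G, m) = 25*G + 25*m (T(G, m) = (G + m)*25 = 25*G + 25*m)
t(b) = b**2*(200 + 25*b) (t(b) = (25*(4 + 4) + 25*b)*b**2 = (25*8 + 25*b)*b**2 = (200 + 25*b)*b**2 = b**2*(200 + 25*b))
t(587) - 198376 = 25*587**2*(8 + 587) - 198376 = 25*344569*595 - 198376 = 5125463875 - 198376 = 5125265499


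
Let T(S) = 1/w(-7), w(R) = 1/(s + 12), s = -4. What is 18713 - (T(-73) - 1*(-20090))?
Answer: -1385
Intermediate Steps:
w(R) = ⅛ (w(R) = 1/(-4 + 12) = 1/8 = ⅛)
T(S) = 8 (T(S) = 1/(⅛) = 8)
18713 - (T(-73) - 1*(-20090)) = 18713 - (8 - 1*(-20090)) = 18713 - (8 + 20090) = 18713 - 1*20098 = 18713 - 20098 = -1385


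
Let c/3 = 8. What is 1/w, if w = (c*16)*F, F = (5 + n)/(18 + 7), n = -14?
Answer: -25/3456 ≈ -0.0072338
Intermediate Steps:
c = 24 (c = 3*8 = 24)
F = -9/25 (F = (5 - 14)/(18 + 7) = -9/25 ≈ -0.36000)
w = -3456/25 (w = (24*16)*(-9/25) = 384*(-9/25) = -3456/25 ≈ -138.24)
1/w = 1/(-3456/25) = -25/3456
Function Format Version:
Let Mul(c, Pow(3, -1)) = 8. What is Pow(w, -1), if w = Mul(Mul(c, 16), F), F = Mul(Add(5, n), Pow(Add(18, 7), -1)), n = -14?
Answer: Rational(-25, 3456) ≈ -0.0072338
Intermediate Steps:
c = 24 (c = Mul(3, 8) = 24)
F = Rational(-9, 25) (F = Mul(Add(5, -14), Pow(Add(18, 7), -1)) = Mul(-9, Pow(25, -1)) = Mul(-9, Rational(1, 25)) = Rational(-9, 25) ≈ -0.36000)
w = Rational(-3456, 25) (w = Mul(Mul(24, 16), Rational(-9, 25)) = Mul(384, Rational(-9, 25)) = Rational(-3456, 25) ≈ -138.24)
Pow(w, -1) = Pow(Rational(-3456, 25), -1) = Rational(-25, 3456)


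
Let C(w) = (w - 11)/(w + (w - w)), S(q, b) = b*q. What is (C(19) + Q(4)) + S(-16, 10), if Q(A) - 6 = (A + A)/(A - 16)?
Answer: -8792/57 ≈ -154.25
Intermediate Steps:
C(w) = (-11 + w)/w (C(w) = (-11 + w)/(w + 0) = (-11 + w)/w)
Q(A) = 6 + 2*A/(-16 + A) (Q(A) = 6 + (A + A)/(A - 16) = 6 + (2*A)/(-16 + A) = 6 + 2*A/(-16 + A))
(C(19) + Q(4)) + S(-16, 10) = ((-11 + 19)/19 + 8*(-12 + 4)/(-16 + 4)) + 10*(-16) = ((1/19)*8 + 8*(-8)/(-12)) - 160 = (8/19 + 8*(-1/12)*(-8)) - 160 = (8/19 + 16/3) - 160 = 328/57 - 160 = -8792/57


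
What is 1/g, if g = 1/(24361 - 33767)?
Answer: -9406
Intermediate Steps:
g = -1/9406 (g = 1/(-9406) = -1/9406 ≈ -0.00010632)
1/g = 1/(-1/9406) = -9406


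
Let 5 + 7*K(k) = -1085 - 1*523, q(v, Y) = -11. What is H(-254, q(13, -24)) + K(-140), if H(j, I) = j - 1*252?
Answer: -5155/7 ≈ -736.43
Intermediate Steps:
H(j, I) = -252 + j (H(j, I) = j - 252 = -252 + j)
K(k) = -1613/7 (K(k) = -5/7 + (-1085 - 1*523)/7 = -5/7 + (-1085 - 523)/7 = -5/7 + (1/7)*(-1608) = -5/7 - 1608/7 = -1613/7)
H(-254, q(13, -24)) + K(-140) = (-252 - 254) - 1613/7 = -506 - 1613/7 = -5155/7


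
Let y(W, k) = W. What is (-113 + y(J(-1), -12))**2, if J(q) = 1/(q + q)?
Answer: 51529/4 ≈ 12882.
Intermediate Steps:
J(q) = 1/(2*q)
(-113 + y(J(-1), -12))**2 = (-113 + (1/2)/(-1))**2 = (-113 + (1/2)*(-1))**2 = (-113 - 1/2)**2 = (-227/2)**2 = 51529/4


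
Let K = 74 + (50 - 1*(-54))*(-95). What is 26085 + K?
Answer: 16279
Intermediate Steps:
K = -9806 (K = 74 + (50 + 54)*(-95) = 74 + 104*(-95) = 74 - 9880 = -9806)
26085 + K = 26085 - 9806 = 16279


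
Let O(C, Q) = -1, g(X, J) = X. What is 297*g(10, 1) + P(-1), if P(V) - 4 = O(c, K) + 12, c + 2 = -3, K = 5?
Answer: 2985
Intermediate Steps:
c = -5 (c = -2 - 3 = -5)
P(V) = 15 (P(V) = 4 + (-1 + 12) = 4 + 11 = 15)
297*g(10, 1) + P(-1) = 297*10 + 15 = 2970 + 15 = 2985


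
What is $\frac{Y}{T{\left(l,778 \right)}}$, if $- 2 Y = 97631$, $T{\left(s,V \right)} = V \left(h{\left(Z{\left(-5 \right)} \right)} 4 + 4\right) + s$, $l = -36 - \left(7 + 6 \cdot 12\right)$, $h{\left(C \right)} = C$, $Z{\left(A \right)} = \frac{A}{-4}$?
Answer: $- \frac{97631}{13774} \approx -7.0881$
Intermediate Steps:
$Z{\left(A \right)} = - \frac{A}{4}$ ($Z{\left(A \right)} = A \left(- \frac{1}{4}\right) = - \frac{A}{4}$)
$l = -115$ ($l = -36 - \left(7 + 72\right) = -36 - 79 = -115$)
$T{\left(s,V \right)} = s + 9 V$ ($T{\left(s,V \right)} = V \left(\left(- \frac{1}{4}\right) \left(-5\right) 4 + 4\right) + s = V \left(\frac{5}{4} \cdot 4 + 4\right) + s = V \left(5 + 4\right) + s = V 9 + s = 9 V + s = s + 9 V$)
$Y = - \frac{97631}{2}$ ($Y = \left(- \frac{1}{2}\right) 97631 = - \frac{97631}{2} \approx -48816.0$)
$\frac{Y}{T{\left(l,778 \right)}} = - \frac{97631}{2 \left(-115 + 9 \cdot 778\right)} = - \frac{97631}{2 \left(-115 + 7002\right)} = - \frac{97631}{2 \cdot 6887} = \left(- \frac{97631}{2}\right) \frac{1}{6887} = - \frac{97631}{13774}$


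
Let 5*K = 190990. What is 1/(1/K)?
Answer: 38198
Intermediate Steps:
K = 38198 (K = (1/5)*190990 = 38198)
1/(1/K) = 1/(1/38198) = 38198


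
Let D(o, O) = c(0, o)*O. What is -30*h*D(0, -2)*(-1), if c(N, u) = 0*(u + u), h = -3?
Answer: 0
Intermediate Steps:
c(N, u) = 0 (c(N, u) = 0*(2*u) = 0)
D(o, O) = 0 (D(o, O) = 0*O = 0)
-30*h*D(0, -2)*(-1) = -30*(-3*0)*(-1) = -0*(-1) = -30*0 = 0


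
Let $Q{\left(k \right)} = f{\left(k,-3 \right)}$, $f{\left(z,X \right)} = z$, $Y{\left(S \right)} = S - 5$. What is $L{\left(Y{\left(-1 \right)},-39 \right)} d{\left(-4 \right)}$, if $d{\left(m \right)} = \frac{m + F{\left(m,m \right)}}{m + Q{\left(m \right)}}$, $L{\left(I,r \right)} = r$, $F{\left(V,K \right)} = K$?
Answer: $-39$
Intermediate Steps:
$Y{\left(S \right)} = -5 + S$ ($Y{\left(S \right)} = S - 5 = -5 + S$)
$Q{\left(k \right)} = k$
$d{\left(m \right)} = 1$ ($d{\left(m \right)} = \frac{m + m}{m + m} = \frac{2 m}{2 m} = 2 m \frac{1}{2 m} = 1$)
$L{\left(Y{\left(-1 \right)},-39 \right)} d{\left(-4 \right)} = \left(-39\right) 1 = -39$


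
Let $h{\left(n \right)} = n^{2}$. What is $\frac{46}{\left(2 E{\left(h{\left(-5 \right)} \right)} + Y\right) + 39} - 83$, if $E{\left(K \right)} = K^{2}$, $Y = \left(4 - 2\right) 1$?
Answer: $- \frac{107107}{1291} \approx -82.964$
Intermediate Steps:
$Y = 2$ ($Y = \left(4 + \left(-2 + 0\right)\right) 1 = \left(4 - 2\right) 1 = 2 \cdot 1 = 2$)
$\frac{46}{\left(2 E{\left(h{\left(-5 \right)} \right)} + Y\right) + 39} - 83 = \frac{46}{\left(2 \left(\left(-5\right)^{2}\right)^{2} + 2\right) + 39} - 83 = \frac{46}{\left(2 \cdot 25^{2} + 2\right) + 39} - 83 = \frac{46}{\left(2 \cdot 625 + 2\right) + 39} - 83 = \frac{46}{\left(1250 + 2\right) + 39} - 83 = \frac{46}{1252 + 39} - 83 = \frac{46}{1291} - 83 = - \frac{107107}{1291}$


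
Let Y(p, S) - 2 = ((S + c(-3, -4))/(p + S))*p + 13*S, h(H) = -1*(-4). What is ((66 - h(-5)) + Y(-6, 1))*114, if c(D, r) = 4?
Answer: 9462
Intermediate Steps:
h(H) = 4
Y(p, S) = 2 + 13*S + p*(4 + S)/(S + p) (Y(p, S) = 2 + (((S + 4)/(p + S))*p + 13*S) = 2 + (((4 + S)/(S + p))*p + 13*S) = 2 + (p*(4 + S)/(S + p) + 13*S) = 2 + (13*S + p*(4 + S)/(S + p)) = 2 + 13*S + p*(4 + S)/(S + p))
((66 - h(-5)) + Y(-6, 1))*114 = ((66 - 1*4) + (2*1 + 6*(-6) + 13*1**2 + 14*1*(-6))/(1 - 6))*114 = ((66 - 4) + (2 - 36 + 13*1 - 84)/(-5))*114 = (62 - (2 - 36 + 13 - 84)/5)*114 = (62 - 1/5*(-105))*114 = (62 + 21)*114 = 83*114 = 9462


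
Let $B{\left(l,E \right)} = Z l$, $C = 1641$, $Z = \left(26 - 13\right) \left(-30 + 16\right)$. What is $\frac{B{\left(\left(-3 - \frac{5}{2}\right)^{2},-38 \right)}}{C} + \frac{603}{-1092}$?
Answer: $- \frac{2333843}{597324} \approx -3.9072$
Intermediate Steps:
$Z = -182$ ($Z = 13 \left(-14\right) = -182$)
$B{\left(l,E \right)} = - 182 l$
$\frac{B{\left(\left(-3 - \frac{5}{2}\right)^{2},-38 \right)}}{C} + \frac{603}{-1092} = \frac{\left(-182\right) \left(-3 - \frac{5}{2}\right)^{2}}{1641} + \frac{603}{-1092} = - 182 \left(-3 - \frac{5}{2}\right)^{2} \cdot \frac{1}{1641} + 603 \left(- \frac{1}{1092}\right) = - 182 \left(-3 - \frac{5}{2}\right)^{2} \cdot \frac{1}{1641} - \frac{201}{364} = - 182 \left(- \frac{11}{2}\right)^{2} \cdot \frac{1}{1641} - \frac{201}{364} = \left(-182\right) \frac{121}{4} \cdot \frac{1}{1641} - \frac{201}{364} = \left(- \frac{11011}{2}\right) \frac{1}{1641} - \frac{201}{364} = - \frac{11011}{3282} - \frac{201}{364} = - \frac{2333843}{597324}$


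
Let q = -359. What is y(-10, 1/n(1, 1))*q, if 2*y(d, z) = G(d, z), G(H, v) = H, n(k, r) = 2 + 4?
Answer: 1795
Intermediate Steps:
n(k, r) = 6
y(d, z) = d/2
y(-10, 1/n(1, 1))*q = ((½)*(-10))*(-359) = -5*(-359) = 1795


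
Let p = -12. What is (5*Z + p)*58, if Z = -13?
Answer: -4466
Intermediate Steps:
(5*Z + p)*58 = (5*(-13) - 12)*58 = (-65 - 12)*58 = -77*58 = -4466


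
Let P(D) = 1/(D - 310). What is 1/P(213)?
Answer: -97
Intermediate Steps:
P(D) = 1/(-310 + D)
1/P(213) = 1/(1/(-310 + 213)) = 1/(1/(-97)) = 1/(-1/97) = -97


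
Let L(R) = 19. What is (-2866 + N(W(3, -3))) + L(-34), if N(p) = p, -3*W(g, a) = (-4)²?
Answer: -8557/3 ≈ -2852.3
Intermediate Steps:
W(g, a) = -16/3 (W(g, a) = -⅓*(-4)² = -⅓*16 = -16/3)
(-2866 + N(W(3, -3))) + L(-34) = (-2866 - 16/3) + 19 = -8614/3 + 19 = -8557/3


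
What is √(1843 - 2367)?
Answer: 2*I*√131 ≈ 22.891*I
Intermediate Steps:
√(1843 - 2367) = √(-524) = 2*I*√131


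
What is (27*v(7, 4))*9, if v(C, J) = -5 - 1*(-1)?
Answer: -972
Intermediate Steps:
v(C, J) = -4 (v(C, J) = -5 + 1 = -4)
(27*v(7, 4))*9 = (27*(-4))*9 = -108*9 = -972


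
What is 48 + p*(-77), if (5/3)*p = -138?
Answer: 32118/5 ≈ 6423.6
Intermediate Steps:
p = -414/5 (p = (⅗)*(-138) = -414/5 ≈ -82.800)
48 + p*(-77) = 48 - 414/5*(-77) = 48 + 31878/5 = 32118/5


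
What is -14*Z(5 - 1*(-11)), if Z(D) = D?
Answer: -224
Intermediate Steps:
-14*Z(5 - 1*(-11)) = -14*(5 - 1*(-11)) = -14*(5 + 11) = -14*16 = -224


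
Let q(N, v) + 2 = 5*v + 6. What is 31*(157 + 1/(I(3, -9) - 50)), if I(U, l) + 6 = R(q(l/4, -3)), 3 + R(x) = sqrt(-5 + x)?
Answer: 17018070/3497 - 124*I/3497 ≈ 4866.5 - 0.035459*I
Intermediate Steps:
q(N, v) = 4 + 5*v (q(N, v) = -2 + (5*v + 6) = -2 + (6 + 5*v) = 4 + 5*v)
R(x) = -3 + sqrt(-5 + x)
I(U, l) = -9 + 4*I (I(U, l) = -6 + (-3 + sqrt(-5 + (4 + 5*(-3)))) = -6 + (-3 + sqrt(-5 + (4 - 15))) = -6 + (-3 + sqrt(-5 - 11)) = -6 + (-3 + sqrt(-16)) = -6 + (-3 + 4*I) = -9 + 4*I)
31*(157 + 1/(I(3, -9) - 50)) = 31*(157 + 1/((-9 + 4*I) - 50)) = 31*(157 + 1/(-59 + 4*I)) = 31*(157 + (-59 - 4*I)/3497) = 4867 + 31*(-59 - 4*I)/3497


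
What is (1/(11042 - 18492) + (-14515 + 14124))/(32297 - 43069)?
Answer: 2912951/80251400 ≈ 0.036298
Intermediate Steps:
(1/(11042 - 18492) + (-14515 + 14124))/(32297 - 43069) = (1/(-7450) - 391)/(-10772) = (-1/7450 - 391)*(-1/10772) = -2912951/7450*(-1/10772) = 2912951/80251400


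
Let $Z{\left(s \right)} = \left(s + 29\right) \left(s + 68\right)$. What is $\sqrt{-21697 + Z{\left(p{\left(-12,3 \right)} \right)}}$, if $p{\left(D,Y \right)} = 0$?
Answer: $5 i \sqrt{789} \approx 140.45 i$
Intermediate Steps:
$Z{\left(s \right)} = \left(29 + s\right) \left(68 + s\right)$
$\sqrt{-21697 + Z{\left(p{\left(-12,3 \right)} \right)}} = \sqrt{-21697 + \left(1972 + 0^{2} + 97 \cdot 0\right)} = \sqrt{-21697 + \left(1972 + 0 + 0\right)} = \sqrt{-21697 + 1972} = \sqrt{-19725} = 5 i \sqrt{789}$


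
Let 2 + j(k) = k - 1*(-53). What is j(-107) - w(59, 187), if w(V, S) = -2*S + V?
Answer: 259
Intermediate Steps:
j(k) = 51 + k (j(k) = -2 + (k - 1*(-53)) = -2 + (k + 53) = -2 + (53 + k) = 51 + k)
w(V, S) = V - 2*S
j(-107) - w(59, 187) = (51 - 107) - (59 - 2*187) = -56 - (59 - 374) = -56 - 1*(-315) = -56 + 315 = 259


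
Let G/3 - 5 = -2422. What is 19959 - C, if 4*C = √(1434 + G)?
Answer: 19959 - I*√5817/4 ≈ 19959.0 - 19.067*I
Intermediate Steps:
G = -7251 (G = 15 + 3*(-2422) = 15 - 7266 = -7251)
C = I*√5817/4 (C = √(1434 - 7251)/4 = √(-5817)/4 = (I*√5817)/4 = I*√5817/4 ≈ 19.067*I)
19959 - C = 19959 - I*√5817/4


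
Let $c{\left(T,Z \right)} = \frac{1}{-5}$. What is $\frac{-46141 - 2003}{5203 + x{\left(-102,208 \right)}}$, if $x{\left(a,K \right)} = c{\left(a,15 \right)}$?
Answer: $- \frac{120360}{13007} \approx -9.2535$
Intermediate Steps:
$c{\left(T,Z \right)} = - \frac{1}{5}$
$x{\left(a,K \right)} = - \frac{1}{5}$
$\frac{-46141 - 2003}{5203 + x{\left(-102,208 \right)}} = \frac{-46141 - 2003}{5203 - \frac{1}{5}} = - \frac{48144}{\frac{26014}{5}} = \left(-48144\right) \frac{5}{26014} = - \frac{120360}{13007}$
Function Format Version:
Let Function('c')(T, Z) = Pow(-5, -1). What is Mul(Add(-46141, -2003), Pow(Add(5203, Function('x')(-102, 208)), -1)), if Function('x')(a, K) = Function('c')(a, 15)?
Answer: Rational(-120360, 13007) ≈ -9.2535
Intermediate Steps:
Function('c')(T, Z) = Rational(-1, 5)
Function('x')(a, K) = Rational(-1, 5)
Mul(Add(-46141, -2003), Pow(Add(5203, Function('x')(-102, 208)), -1)) = Mul(Add(-46141, -2003), Pow(Add(5203, Rational(-1, 5)), -1)) = Mul(-48144, Pow(Rational(26014, 5), -1)) = Mul(-48144, Rational(5, 26014)) = Rational(-120360, 13007)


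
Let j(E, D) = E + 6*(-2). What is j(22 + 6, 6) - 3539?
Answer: -3523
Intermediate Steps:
j(E, D) = -12 + E (j(E, D) = E - 12 = -12 + E)
j(22 + 6, 6) - 3539 = (-12 + (22 + 6)) - 3539 = (-12 + 28) - 3539 = 16 - 3539 = -3523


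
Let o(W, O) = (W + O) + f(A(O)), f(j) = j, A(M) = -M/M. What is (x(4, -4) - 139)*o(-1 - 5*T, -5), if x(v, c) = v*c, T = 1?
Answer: 1860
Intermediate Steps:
A(M) = -1 (A(M) = -1*1 = -1)
x(v, c) = c*v
o(W, O) = -1 + O + W (o(W, O) = (W + O) - 1 = (O + W) - 1 = -1 + O + W)
(x(4, -4) - 139)*o(-1 - 5*T, -5) = (-4*4 - 139)*(-1 - 5 + (-1 - 5*1)) = (-16 - 139)*(-1 - 5 + (-1 - 5)) = -155*(-1 - 5 - 6) = -155*(-12) = 1860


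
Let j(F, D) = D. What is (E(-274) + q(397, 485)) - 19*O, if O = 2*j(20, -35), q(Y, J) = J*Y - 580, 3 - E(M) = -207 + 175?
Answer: 193330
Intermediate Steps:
E(M) = 35 (E(M) = 3 - (-207 + 175) = 3 - 1*(-32) = 3 + 32 = 35)
q(Y, J) = -580 + J*Y
O = -70 (O = 2*(-35) = -70)
(E(-274) + q(397, 485)) - 19*O = (35 + (-580 + 485*397)) - 19*(-70) = (35 + (-580 + 192545)) + 1330 = (35 + 191965) + 1330 = 192000 + 1330 = 193330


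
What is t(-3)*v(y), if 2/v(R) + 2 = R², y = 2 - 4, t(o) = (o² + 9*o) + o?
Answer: -21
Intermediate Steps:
t(o) = o² + 10*o
y = -2
v(R) = 2/(-2 + R²)
t(-3)*v(y) = (-3*(10 - 3))*(2/(-2 + (-2)²)) = (-3*7)*(2/(-2 + 4)) = -42/2 = -21*1 = -21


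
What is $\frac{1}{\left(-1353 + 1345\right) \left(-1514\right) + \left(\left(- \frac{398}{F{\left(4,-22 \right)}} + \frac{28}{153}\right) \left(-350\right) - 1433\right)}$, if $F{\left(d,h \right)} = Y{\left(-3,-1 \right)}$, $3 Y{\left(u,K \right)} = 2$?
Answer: $\frac{153}{33593437} \approx 4.5545 \cdot 10^{-6}$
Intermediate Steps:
$Y{\left(u,K \right)} = \frac{2}{3}$ ($Y{\left(u,K \right)} = \frac{1}{3} \cdot 2 = \frac{2}{3}$)
$F{\left(d,h \right)} = \frac{2}{3}$
$\frac{1}{\left(-1353 + 1345\right) \left(-1514\right) + \left(\left(- \frac{398}{F{\left(4,-22 \right)}} + \frac{28}{153}\right) \left(-350\right) - 1433\right)} = \frac{1}{\left(-1353 + 1345\right) \left(-1514\right) - \left(1433 - \left(- \frac{398}{\frac{2}{3}} + \frac{28}{153}\right) \left(-350\right)\right)} = \frac{1}{\left(-8\right) \left(-1514\right) - \left(1433 - \left(\left(-398\right) \frac{3}{2} + 28 \cdot \frac{1}{153}\right) \left(-350\right)\right)} = \frac{1}{12112 - \left(1433 - \left(-597 + \frac{28}{153}\right) \left(-350\right)\right)} = \frac{1}{12112 - - \frac{31740301}{153}} = \frac{1}{12112 + \left(\frac{31959550}{153} - 1433\right)} = \frac{1}{12112 + \frac{31740301}{153}} = \frac{1}{\frac{33593437}{153}} = \frac{153}{33593437}$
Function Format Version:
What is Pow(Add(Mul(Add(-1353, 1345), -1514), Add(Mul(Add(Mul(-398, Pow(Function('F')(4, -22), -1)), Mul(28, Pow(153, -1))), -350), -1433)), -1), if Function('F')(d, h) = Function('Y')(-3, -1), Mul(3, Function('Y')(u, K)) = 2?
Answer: Rational(153, 33593437) ≈ 4.5545e-6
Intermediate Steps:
Function('Y')(u, K) = Rational(2, 3) (Function('Y')(u, K) = Mul(Rational(1, 3), 2) = Rational(2, 3))
Function('F')(d, h) = Rational(2, 3)
Pow(Add(Mul(Add(-1353, 1345), -1514), Add(Mul(Add(Mul(-398, Pow(Function('F')(4, -22), -1)), Mul(28, Pow(153, -1))), -350), -1433)), -1) = Pow(Add(Mul(Add(-1353, 1345), -1514), Add(Mul(Add(Mul(-398, Pow(Rational(2, 3), -1)), Mul(28, Pow(153, -1))), -350), -1433)), -1) = Pow(Add(Mul(-8, -1514), Add(Mul(Add(Mul(-398, Rational(3, 2)), Mul(28, Rational(1, 153))), -350), -1433)), -1) = Pow(Add(12112, Add(Mul(Add(-597, Rational(28, 153)), -350), -1433)), -1) = Pow(Add(12112, Add(Mul(Rational(-91313, 153), -350), -1433)), -1) = Pow(Add(12112, Add(Rational(31959550, 153), -1433)), -1) = Pow(Add(12112, Rational(31740301, 153)), -1) = Pow(Rational(33593437, 153), -1) = Rational(153, 33593437)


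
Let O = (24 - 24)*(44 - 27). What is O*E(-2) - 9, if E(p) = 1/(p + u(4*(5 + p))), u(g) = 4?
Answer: -9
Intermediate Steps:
E(p) = 1/(4 + p) (E(p) = 1/(p + 4) = 1/(4 + p))
O = 0 (O = 0*17 = 0)
O*E(-2) - 9 = 0/(4 - 2) - 9 = 0/2 - 9 = 0*(½) - 9 = 0 - 9 = -9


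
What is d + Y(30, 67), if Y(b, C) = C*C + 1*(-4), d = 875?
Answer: 5360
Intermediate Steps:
Y(b, C) = -4 + C² (Y(b, C) = C² - 4 = -4 + C²)
d + Y(30, 67) = 875 + (-4 + 67²) = 875 + (-4 + 4489) = 875 + 4485 = 5360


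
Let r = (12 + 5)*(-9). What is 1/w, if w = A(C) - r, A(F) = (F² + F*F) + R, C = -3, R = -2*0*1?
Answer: 1/171 ≈ 0.0058480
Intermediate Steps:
R = 0 (R = 0*1 = 0)
r = -153 (r = 17*(-9) = -153)
A(F) = 2*F² (A(F) = (F² + F*F) + 0 = (F² + F²) + 0 = 2*F² + 0 = 2*F²)
w = 171 (w = 2*(-3)² - 1*(-153) = 2*9 + 153 = 18 + 153 = 171)
1/w = 1/171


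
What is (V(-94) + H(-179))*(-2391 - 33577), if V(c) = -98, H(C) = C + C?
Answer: 16401408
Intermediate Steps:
H(C) = 2*C
(V(-94) + H(-179))*(-2391 - 33577) = (-98 + 2*(-179))*(-2391 - 33577) = (-98 - 358)*(-35968) = -456*(-35968) = 16401408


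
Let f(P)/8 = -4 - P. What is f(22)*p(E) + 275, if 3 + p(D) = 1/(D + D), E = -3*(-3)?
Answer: 7987/9 ≈ 887.44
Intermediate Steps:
f(P) = -32 - 8*P (f(P) = 8*(-4 - P) = -32 - 8*P)
E = 9
p(D) = -3 + 1/(2*D) (p(D) = -3 + 1/(D + D) = -3 + 1/(2*D))
f(22)*p(E) + 275 = (-32 - 8*22)*(-3 + (1/2)/9) + 275 = (-32 - 176)*(-3 + (1/2)*(1/9)) + 275 = -208*(-3 + 1/18) + 275 = -208*(-53/18) + 275 = 5512/9 + 275 = 7987/9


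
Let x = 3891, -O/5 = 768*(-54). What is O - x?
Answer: 203469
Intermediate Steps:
O = 207360 (O = -3840*(-54) = -5*(-41472) = 207360)
O - x = 207360 - 1*3891 = 207360 - 3891 = 203469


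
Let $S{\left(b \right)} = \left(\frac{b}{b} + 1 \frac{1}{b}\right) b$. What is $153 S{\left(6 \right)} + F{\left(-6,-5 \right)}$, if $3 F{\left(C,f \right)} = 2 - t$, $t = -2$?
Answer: $\frac{3217}{3} \approx 1072.3$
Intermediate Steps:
$F{\left(C,f \right)} = \frac{4}{3}$ ($F{\left(C,f \right)} = \frac{2 - -2}{3} = \frac{2 + 2}{3} = \frac{1}{3} \cdot 4 = \frac{4}{3}$)
$S{\left(b \right)} = b \left(1 + \frac{1}{b}\right)$ ($S{\left(b \right)} = \left(1 + \frac{1}{b}\right) b = b \left(1 + \frac{1}{b}\right)$)
$153 S{\left(6 \right)} + F{\left(-6,-5 \right)} = 153 \left(1 + 6\right) + \frac{4}{3} = 153 \cdot 7 + \frac{4}{3} = 1071 + \frac{4}{3} = \frac{3217}{3}$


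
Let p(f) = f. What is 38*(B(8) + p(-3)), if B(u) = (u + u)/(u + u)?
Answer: -76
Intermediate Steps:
B(u) = 1 (B(u) = (2*u)/((2*u)) = (2*u)*(1/(2*u)) = 1)
38*(B(8) + p(-3)) = 38*(1 - 3) = 38*(-2) = -76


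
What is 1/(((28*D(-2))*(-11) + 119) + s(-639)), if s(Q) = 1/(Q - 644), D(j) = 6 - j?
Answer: -1283/3008636 ≈ -0.00042644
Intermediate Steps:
s(Q) = 1/(-644 + Q)
1/(((28*D(-2))*(-11) + 119) + s(-639)) = 1/(((28*(6 - 1*(-2)))*(-11) + 119) + 1/(-644 - 639)) = 1/(((28*(6 + 2))*(-11) + 119) + 1/(-1283)) = 1/(((28*8)*(-11) + 119) - 1/1283) = 1/((224*(-11) + 119) - 1/1283) = 1/((-2464 + 119) - 1/1283) = 1/(-2345 - 1/1283) = 1/(-3008636/1283) = -1283/3008636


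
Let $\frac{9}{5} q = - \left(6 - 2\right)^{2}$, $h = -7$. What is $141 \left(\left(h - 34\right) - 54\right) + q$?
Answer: $- \frac{120635}{9} \approx -13404.0$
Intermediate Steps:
$q = - \frac{80}{9}$ ($q = \frac{5 \left(- \left(6 - 2\right)^{2}\right)}{9} = \frac{5 \left(- 4^{2}\right)}{9} = \frac{5 \left(\left(-1\right) 16\right)}{9} = \frac{5}{9} \left(-16\right) = - \frac{80}{9} \approx -8.8889$)
$141 \left(\left(h - 34\right) - 54\right) + q = 141 \left(\left(-7 - 34\right) - 54\right) - \frac{80}{9} = 141 \left(-41 - 54\right) - \frac{80}{9} = 141 \left(-95\right) - \frac{80}{9} = -13395 - \frac{80}{9} = - \frac{120635}{9}$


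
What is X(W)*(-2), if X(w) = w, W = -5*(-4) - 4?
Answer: -32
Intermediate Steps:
W = 16 (W = 20 - 4 = 16)
X(W)*(-2) = 16*(-2) = -32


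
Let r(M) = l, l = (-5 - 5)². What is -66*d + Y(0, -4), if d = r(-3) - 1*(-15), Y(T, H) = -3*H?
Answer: -7578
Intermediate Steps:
l = 100 (l = (-10)² = 100)
r(M) = 100
d = 115 (d = 100 - 1*(-15) = 100 + 15 = 115)
-66*d + Y(0, -4) = -66*115 - 3*(-4) = -7590 + 12 = -7578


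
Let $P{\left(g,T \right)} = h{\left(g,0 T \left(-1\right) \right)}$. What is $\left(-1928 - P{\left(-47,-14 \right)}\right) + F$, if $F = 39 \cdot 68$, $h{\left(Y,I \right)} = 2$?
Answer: $722$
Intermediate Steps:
$P{\left(g,T \right)} = 2$
$F = 2652$
$\left(-1928 - P{\left(-47,-14 \right)}\right) + F = \left(-1928 - 2\right) + 2652 = -1930 + 2652 = 722$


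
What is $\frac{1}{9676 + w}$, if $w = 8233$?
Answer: $\frac{1}{17909} \approx 5.5838 \cdot 10^{-5}$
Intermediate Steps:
$\frac{1}{9676 + w} = \frac{1}{9676 + 8233} = \frac{1}{17909}$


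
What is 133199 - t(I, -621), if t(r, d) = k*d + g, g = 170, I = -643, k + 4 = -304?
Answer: -58239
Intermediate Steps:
k = -308 (k = -4 - 304 = -308)
t(r, d) = 170 - 308*d (t(r, d) = -308*d + 170 = 170 - 308*d)
133199 - t(I, -621) = 133199 - (170 - 308*(-621)) = 133199 - (170 + 191268) = 133199 - 1*191438 = 133199 - 191438 = -58239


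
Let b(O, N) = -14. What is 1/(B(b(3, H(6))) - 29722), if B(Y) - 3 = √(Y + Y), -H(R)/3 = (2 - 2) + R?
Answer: -29719/883218989 - 2*I*√7/883218989 ≈ -3.3649e-5 - 5.9912e-9*I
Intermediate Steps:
H(R) = -3*R (H(R) = -3*((2 - 2) + R) = -3*(0 + R) = -3*R)
B(Y) = 3 + √2*√Y (B(Y) = 3 + √(Y + Y) = 3 + √(2*Y) = 3 + √2*√Y)
1/(B(b(3, H(6))) - 29722) = 1/((3 + √2*√(-14)) - 29722) = 1/((3 + √2*(I*√14)) - 29722) = 1/((3 + 2*I*√7) - 29722) = 1/(-29719 + 2*I*√7)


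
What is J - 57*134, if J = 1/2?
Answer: -15275/2 ≈ -7637.5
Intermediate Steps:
J = ½ ≈ 0.50000
J - 57*134 = ½ - 57*134 = ½ - 7638 = -15275/2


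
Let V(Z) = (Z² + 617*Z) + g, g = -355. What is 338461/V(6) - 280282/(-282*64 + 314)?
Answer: 3475230690/29997061 ≈ 115.85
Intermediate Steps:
V(Z) = -355 + Z² + 617*Z (V(Z) = (Z² + 617*Z) - 355 = -355 + Z² + 617*Z)
338461/V(6) - 280282/(-282*64 + 314) = 338461/(-355 + 6² + 617*6) - 280282/(-282*64 + 314) = 338461/(-355 + 36 + 3702) - 280282/(-18048 + 314) = 338461/3383 - 280282/(-17734) = 338461*(1/3383) - 280282*(-1/17734) = 338461/3383 + 140141/8867 = 3475230690/29997061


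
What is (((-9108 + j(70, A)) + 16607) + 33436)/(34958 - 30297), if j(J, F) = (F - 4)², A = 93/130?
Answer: 691983829/78770900 ≈ 8.7848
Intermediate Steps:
A = 93/130 (A = 93*(1/130) = 93/130 ≈ 0.71538)
j(J, F) = (-4 + F)²
(((-9108 + j(70, A)) + 16607) + 33436)/(34958 - 30297) = (((-9108 + (-4 + 93/130)²) + 16607) + 33436)/(34958 - 30297) = (((-9108 + (-427/130)²) + 16607) + 33436)/4661 = (((-9108 + 182329/16900) + 16607) + 33436)*(1/4661) = ((-153742871/16900 + 16607) + 33436)*(1/4661) = (126915429/16900 + 33436)*(1/4661) = (691983829/16900)*(1/4661) = 691983829/78770900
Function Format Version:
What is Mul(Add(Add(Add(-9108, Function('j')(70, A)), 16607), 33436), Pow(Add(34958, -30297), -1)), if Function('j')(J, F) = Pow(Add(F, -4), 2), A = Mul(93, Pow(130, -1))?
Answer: Rational(691983829, 78770900) ≈ 8.7848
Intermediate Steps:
A = Rational(93, 130) (A = Mul(93, Rational(1, 130)) = Rational(93, 130) ≈ 0.71538)
Function('j')(J, F) = Pow(Add(-4, F), 2)
Mul(Add(Add(Add(-9108, Function('j')(70, A)), 16607), 33436), Pow(Add(34958, -30297), -1)) = Mul(Add(Add(Add(-9108, Pow(Add(-4, Rational(93, 130)), 2)), 16607), 33436), Pow(Add(34958, -30297), -1)) = Mul(Add(Add(Add(-9108, Pow(Rational(-427, 130), 2)), 16607), 33436), Pow(4661, -1)) = Mul(Add(Add(Add(-9108, Rational(182329, 16900)), 16607), 33436), Rational(1, 4661)) = Mul(Add(Add(Rational(-153742871, 16900), 16607), 33436), Rational(1, 4661)) = Mul(Add(Rational(126915429, 16900), 33436), Rational(1, 4661)) = Mul(Rational(691983829, 16900), Rational(1, 4661)) = Rational(691983829, 78770900)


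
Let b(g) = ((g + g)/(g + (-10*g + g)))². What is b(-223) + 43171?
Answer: 690737/16 ≈ 43171.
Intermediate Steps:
b(g) = 1/16 (b(g) = ((2*g)/(g - 9*g))² = ((2*g)/((-8*g)))² = ((2*g)*(-1/(8*g)))² = (-¼)² = 1/16)
b(-223) + 43171 = 1/16 + 43171 = 690737/16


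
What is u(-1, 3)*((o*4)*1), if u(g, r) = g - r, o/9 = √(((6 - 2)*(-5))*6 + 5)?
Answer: -144*I*√115 ≈ -1544.2*I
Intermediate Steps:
o = 9*I*√115 (o = 9*√(((6 - 2)*(-5))*6 + 5) = 9*√((4*(-5))*6 + 5) = 9*√(-20*6 + 5) = 9*√(-120 + 5) = 9*√(-115) = 9*(I*√115) = 9*I*√115 ≈ 96.514*I)
u(-1, 3)*((o*4)*1) = (-1 - 1*3)*(((9*I*√115)*4)*1) = (-1 - 3)*((36*I*√115)*1) = -144*I*√115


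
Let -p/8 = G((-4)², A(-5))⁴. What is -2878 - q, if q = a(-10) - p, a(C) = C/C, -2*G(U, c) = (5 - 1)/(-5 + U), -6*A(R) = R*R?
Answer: -42151567/14641 ≈ -2879.0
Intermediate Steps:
A(R) = -R²/6 (A(R) = -R*R/6 = -R²/6)
G(U, c) = -2/(-5 + U) (G(U, c) = -(5 - 1)/(2*(-5 + U)) = -2/(-5 + U))
a(C) = 1
p = -128/14641 (p = -8*16/(-5 + (-4)²)⁴ = -8*16/(-5 + 16)⁴ = -8*(-2/11)⁴ = -8*16/14641 = -128/14641 ≈ -0.0087426)
q = 14769/14641 (q = 1 - 1*(-128/14641) = 1 + 128/14641 = 14769/14641 ≈ 1.0087)
-2878 - q = -2878 - 1*14769/14641 = -2878 - 14769/14641 = -42151567/14641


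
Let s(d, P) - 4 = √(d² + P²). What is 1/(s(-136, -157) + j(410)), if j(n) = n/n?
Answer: -1/8624 + √43145/43120 ≈ 0.0047012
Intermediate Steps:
s(d, P) = 4 + √(P² + d²) (s(d, P) = 4 + √(d² + P²) = 4 + √(P² + d²))
j(n) = 1
1/(s(-136, -157) + j(410)) = 1/((4 + √((-157)² + (-136)²)) + 1) = 1/((4 + √(24649 + 18496)) + 1) = 1/((4 + √43145) + 1) = 1/(5 + √43145)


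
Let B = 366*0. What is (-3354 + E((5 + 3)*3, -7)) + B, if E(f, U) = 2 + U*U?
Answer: -3303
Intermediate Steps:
E(f, U) = 2 + U**2
B = 0
(-3354 + E((5 + 3)*3, -7)) + B = (-3354 + (2 + (-7)**2)) + 0 = (-3354 + (2 + 49)) + 0 = (-3354 + 51) + 0 = -3303 + 0 = -3303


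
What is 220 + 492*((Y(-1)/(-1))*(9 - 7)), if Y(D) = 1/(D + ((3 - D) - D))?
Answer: -26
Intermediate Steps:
Y(D) = 1/(3 - D) (Y(D) = 1/(D + (3 - 2*D)) = 1/(3 - D))
220 + 492*((Y(-1)/(-1))*(9 - 7)) = 220 + 492*((-1/(-3 - 1)/(-1))*(9 - 7)) = 220 + 492*((-1/(-4)*(-1))*2) = 220 + 492*((-1*(-¼)*(-1))*2) = 220 + 492*(((¼)*(-1))*2) = 220 + 492*(-¼*2) = 220 + 492*(-½) = 220 - 246 = -26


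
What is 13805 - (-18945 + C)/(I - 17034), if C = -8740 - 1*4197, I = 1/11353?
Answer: 2669345592459/193387001 ≈ 13803.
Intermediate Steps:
I = 1/11353 ≈ 8.8082e-5
C = -12937 (C = -8740 - 4197 = -12937)
13805 - (-18945 + C)/(I - 17034) = 13805 - (-18945 - 12937)/(1/11353 - 17034) = 13805 - (-31882)/(-193387001/11353) = 13805 - (-31882)*(-11353)/193387001 = 13805 - 1*361956346/193387001 = 13805 - 361956346/193387001 = 2669345592459/193387001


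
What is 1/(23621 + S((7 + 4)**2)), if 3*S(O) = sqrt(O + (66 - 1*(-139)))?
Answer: 212589/5021564443 - 3*sqrt(326)/5021564443 ≈ 4.2324e-5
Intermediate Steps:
S(O) = sqrt(205 + O)/3 (S(O) = sqrt(O + (66 - 1*(-139)))/3 = sqrt(O + (66 + 139))/3 = sqrt(O + 205)/3 = sqrt(205 + O)/3)
1/(23621 + S((7 + 4)**2)) = 1/(23621 + sqrt(205 + (7 + 4)**2)/3) = 1/(23621 + sqrt(205 + 11**2)/3) = 1/(23621 + sqrt(205 + 121)/3) = 1/(23621 + sqrt(326)/3)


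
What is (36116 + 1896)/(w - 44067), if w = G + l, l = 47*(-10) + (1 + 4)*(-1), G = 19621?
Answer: -2924/1917 ≈ -1.5253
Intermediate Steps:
l = -475 (l = -470 + 5*(-1) = -470 - 5 = -475)
w = 19146 (w = 19621 - 475 = 19146)
(36116 + 1896)/(w - 44067) = (36116 + 1896)/(19146 - 44067) = 38012/(-24921) = 38012*(-1/24921) = -2924/1917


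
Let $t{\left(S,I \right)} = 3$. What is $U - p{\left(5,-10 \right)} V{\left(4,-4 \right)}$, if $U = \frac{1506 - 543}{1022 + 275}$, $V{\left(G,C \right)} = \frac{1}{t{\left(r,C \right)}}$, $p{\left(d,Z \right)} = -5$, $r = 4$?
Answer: $\frac{9374}{3891} \approx 2.4091$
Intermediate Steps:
$V{\left(G,C \right)} = \frac{1}{3}$
$U = \frac{963}{1297} \approx 0.74248$
$U - p{\left(5,-10 \right)} V{\left(4,-4 \right)} = \frac{963}{1297} - \left(-5\right) \frac{1}{3} = \frac{963}{1297} - - \frac{5}{3} = \frac{963}{1297} + \frac{5}{3} = \frac{9374}{3891}$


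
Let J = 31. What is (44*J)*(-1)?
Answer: -1364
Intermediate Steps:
(44*J)*(-1) = (44*31)*(-1) = 1364*(-1) = -1364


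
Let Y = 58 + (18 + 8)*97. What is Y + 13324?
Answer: 15904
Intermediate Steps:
Y = 2580 (Y = 58 + 26*97 = 58 + 2522 = 2580)
Y + 13324 = 2580 + 13324 = 15904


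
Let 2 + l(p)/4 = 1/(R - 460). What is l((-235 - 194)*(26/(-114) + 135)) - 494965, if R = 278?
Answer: -45042545/91 ≈ -4.9497e+5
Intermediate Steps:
l(p) = -730/91 (l(p) = -8 + 4/(278 - 460) = -8 + 4/(-182) = -8 + 4*(-1/182) = -8 - 2/91 = -730/91)
l((-235 - 194)*(26/(-114) + 135)) - 494965 = -730/91 - 494965 = -45042545/91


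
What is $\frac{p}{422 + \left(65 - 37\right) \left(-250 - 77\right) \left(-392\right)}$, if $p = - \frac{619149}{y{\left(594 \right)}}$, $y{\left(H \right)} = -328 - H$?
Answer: $\frac{619149}{3309587228} \approx 0.00018708$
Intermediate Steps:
$p = \frac{619149}{922}$ ($p = - \frac{619149}{-328 - 594} = - \frac{619149}{-922} = \left(-619149\right) \left(- \frac{1}{922}\right) = \frac{619149}{922} \approx 671.53$)
$\frac{p}{422 + \left(65 - 37\right) \left(-250 - 77\right) \left(-392\right)} = \frac{619149}{922 \left(422 + \left(65 - 37\right) \left(-250 - 77\right) \left(-392\right)\right)} = \frac{619149}{922 \left(422 + 28 \left(-327\right) \left(-392\right)\right)} = \frac{619149}{922 \left(422 - -3589152\right)} = \frac{619149}{922 \left(422 + 3589152\right)} = \frac{619149}{922 \cdot 3589574} = \frac{619149}{922} \cdot \frac{1}{3589574} = \frac{619149}{3309587228}$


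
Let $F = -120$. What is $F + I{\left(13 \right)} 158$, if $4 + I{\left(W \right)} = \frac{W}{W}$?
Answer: $-594$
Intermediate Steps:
$I{\left(W \right)} = -3$ ($I{\left(W \right)} = -4 + \frac{W}{W} = -4 + 1 = -3$)
$F + I{\left(13 \right)} 158 = -120 - 474 = -594$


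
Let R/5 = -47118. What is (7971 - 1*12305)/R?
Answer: 2167/117795 ≈ 0.018396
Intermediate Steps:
R = -235590 (R = 5*(-47118) = -235590)
(7971 - 1*12305)/R = (7971 - 1*12305)/(-235590) = (7971 - 12305)*(-1/235590) = -4334*(-1/235590) = 2167/117795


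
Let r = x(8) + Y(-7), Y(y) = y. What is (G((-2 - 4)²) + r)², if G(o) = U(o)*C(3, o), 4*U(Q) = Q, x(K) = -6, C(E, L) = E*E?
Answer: 4624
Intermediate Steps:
C(E, L) = E²
U(Q) = Q/4
r = -13 (r = -6 - 7 = -13)
G(o) = 9*o/4 (G(o) = (o/4)*3² = (o/4)*9 = 9*o/4)
(G((-2 - 4)²) + r)² = (9*(-2 - 4)²/4 - 13)² = ((9/4)*(-6)² - 13)² = ((9/4)*36 - 13)² = (81 - 13)² = 68² = 4624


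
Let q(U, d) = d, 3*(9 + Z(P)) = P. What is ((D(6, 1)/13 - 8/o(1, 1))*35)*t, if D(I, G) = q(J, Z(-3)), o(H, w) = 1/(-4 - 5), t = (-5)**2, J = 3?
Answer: 810250/13 ≈ 62327.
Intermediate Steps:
Z(P) = -9 + P/3
t = 25
o(H, w) = -1/9 (o(H, w) = 1/(-9) = -1/9)
D(I, G) = -10 (D(I, G) = -9 + (1/3)*(-3) = -9 - 1 = -10)
((D(6, 1)/13 - 8/o(1, 1))*35)*t = ((-10/13 - 8/(-1/9))*35)*25 = ((-10*1/13 - 8*(-9))*35)*25 = ((-10/13 + 72)*35)*25 = ((926/13)*35)*25 = (32410/13)*25 = 810250/13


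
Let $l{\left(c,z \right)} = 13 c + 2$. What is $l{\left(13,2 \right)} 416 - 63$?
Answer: $71073$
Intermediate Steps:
$l{\left(c,z \right)} = 2 + 13 c$
$l{\left(13,2 \right)} 416 - 63 = \left(2 + 13 \cdot 13\right) 416 - 63 = \left(2 + 169\right) 416 - 63 = 171 \cdot 416 - 63 = 71136 - 63 = 71073$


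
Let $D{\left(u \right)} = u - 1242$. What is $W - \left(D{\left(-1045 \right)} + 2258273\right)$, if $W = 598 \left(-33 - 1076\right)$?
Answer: $-2919168$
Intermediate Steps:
$D{\left(u \right)} = -1242 + u$
$W = -663182$ ($W = 598 \left(-1109\right) = -663182$)
$W - \left(D{\left(-1045 \right)} + 2258273\right) = -663182 - \left(\left(-1242 - 1045\right) + 2258273\right) = -663182 - \left(-2287 + 2258273\right) = -663182 - 2255986 = -2919168$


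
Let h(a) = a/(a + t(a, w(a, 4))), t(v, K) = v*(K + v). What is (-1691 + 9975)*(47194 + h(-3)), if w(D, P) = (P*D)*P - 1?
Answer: 19938701612/51 ≈ 3.9096e+8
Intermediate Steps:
w(D, P) = -1 + D*P**2 (w(D, P) = (D*P)*P - 1 = D*P**2 - 1 = -1 + D*P**2)
h(a) = a/(a + a*(-1 + 17*a)) (h(a) = a/(a + a*((-1 + a*4**2) + a)) = a/(a + a*((-1 + a*16) + a)) = a/(a + a*((-1 + 16*a) + a)) = a/(a + a*(-1 + 17*a)))
(-1691 + 9975)*(47194 + h(-3)) = (-1691 + 9975)*(47194 + (1/17)/(-3)) = 8284*(47194 + (1/17)*(-1/3)) = 8284*(47194 - 1/51) = 8284*(2406893/51) = 19938701612/51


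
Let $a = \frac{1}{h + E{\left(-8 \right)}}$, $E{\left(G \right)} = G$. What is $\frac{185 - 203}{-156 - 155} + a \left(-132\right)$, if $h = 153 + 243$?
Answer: $- \frac{8517}{30167} \approx -0.28233$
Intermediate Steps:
$h = 396$
$a = \frac{1}{388}$ ($a = \frac{1}{396 - 8} = \frac{1}{388} \approx 0.0025773$)
$\frac{185 - 203}{-156 - 155} + a \left(-132\right) = \frac{185 - 203}{-156 - 155} + \frac{1}{388} \left(-132\right) = - \frac{18}{-311} - \frac{33}{97} = \left(-18\right) \left(- \frac{1}{311}\right) - \frac{33}{97} = \frac{18}{311} - \frac{33}{97} = - \frac{8517}{30167}$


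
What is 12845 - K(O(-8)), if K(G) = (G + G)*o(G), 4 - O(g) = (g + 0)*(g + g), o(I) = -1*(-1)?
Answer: 13093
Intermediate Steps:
o(I) = 1
O(g) = 4 - 2*g² (O(g) = 4 - (g + 0)*(g + g) = 4 - g*2*g = 4 - 2*g²)
K(G) = 2*G (K(G) = (G + G)*1 = (2*G)*1 = 2*G)
12845 - K(O(-8)) = 12845 - 2*(4 - 2*(-8)²) = 12845 - 2*(4 - 2*64) = 12845 - 2*(4 - 128) = 12845 - 2*(-124) = 12845 - 1*(-248) = 12845 + 248 = 13093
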